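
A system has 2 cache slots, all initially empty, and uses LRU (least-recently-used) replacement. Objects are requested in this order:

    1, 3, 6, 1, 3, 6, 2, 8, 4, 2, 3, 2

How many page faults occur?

1: miss, frames {1}
3: miss, frames {1,3}
6: miss, evict 1, frames {3,6}
1: miss, evict 3, frames {6,1}
3: miss, evict 6, frames {1,3}
6: miss, evict 1, frames {3,6}
2: miss, evict 3, frames {6,2}
8: miss, evict 6, frames {2,8}
4: miss, evict 2, frames {8,4}
2: miss, evict 8, frames {4,2}
3: miss, evict 4, frames {2,3}
2: hit
Page faults: 11.

11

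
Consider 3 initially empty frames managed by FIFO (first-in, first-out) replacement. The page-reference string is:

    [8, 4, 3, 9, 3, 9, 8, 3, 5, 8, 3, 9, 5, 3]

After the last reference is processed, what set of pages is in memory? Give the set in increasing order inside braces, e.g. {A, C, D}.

8 -> miss, frames {8}
4 -> miss, frames {8,4}
3 -> miss, frames {8,4,3}
9 -> miss, evict 8, frames {4,3,9}
3 -> hit
9 -> hit
8 -> miss, evict 4, frames {3,9,8}
3 -> hit
5 -> miss, evict 3, frames {9,8,5}
8 -> hit
3 -> miss, evict 9, frames {8,5,3}
9 -> miss, evict 8, frames {5,3,9}
5 -> hit
3 -> hit

{3, 5, 9}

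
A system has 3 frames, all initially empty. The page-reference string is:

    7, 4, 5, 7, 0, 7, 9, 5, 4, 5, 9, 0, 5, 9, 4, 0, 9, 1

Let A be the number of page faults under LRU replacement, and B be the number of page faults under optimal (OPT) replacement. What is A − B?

Under LRU: F F F . F . F F F . . F . . F F . F → 11 faults.
Under OPT: F F F . F . F . F . . F . . F . . F → 9 faults.
A − B = 11 − 9 = 2.

2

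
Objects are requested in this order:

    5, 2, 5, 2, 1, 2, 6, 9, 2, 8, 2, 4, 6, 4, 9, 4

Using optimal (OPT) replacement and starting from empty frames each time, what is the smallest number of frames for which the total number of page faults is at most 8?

3

f=1: 16 faults
f=2: 9 faults
f=3: 8 faults
f=4: 7 faults
f=5: 7 faults
f=6: 7 faults
f=7: 7 faults
Smallest f with faults ≤ 8 is 3.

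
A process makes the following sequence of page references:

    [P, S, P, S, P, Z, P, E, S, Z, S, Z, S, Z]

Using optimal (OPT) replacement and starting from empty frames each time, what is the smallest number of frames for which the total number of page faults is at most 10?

f=1: 14 faults
f=2: 5 faults
f=3: 4 faults
f=4: 4 faults
Smallest f with faults ≤ 10 is 2.

2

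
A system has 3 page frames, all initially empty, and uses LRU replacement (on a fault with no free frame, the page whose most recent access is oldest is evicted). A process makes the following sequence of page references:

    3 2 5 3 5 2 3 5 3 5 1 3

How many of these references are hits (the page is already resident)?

3 → fault, frames (3)
2 → fault, frames (3 2)
5 → fault, frames (3 2 5)
3 → hit
5 → hit
2 → hit
3 → hit
5 → hit
3 → hit
5 → hit
1 → fault, evict 2, frames (3 5 1)
3 → hit
Hits: 8.

8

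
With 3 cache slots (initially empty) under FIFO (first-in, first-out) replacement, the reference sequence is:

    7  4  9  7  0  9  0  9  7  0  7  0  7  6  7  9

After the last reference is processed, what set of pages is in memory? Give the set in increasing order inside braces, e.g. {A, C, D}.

{6, 7, 9}

7 → fault, frames [7]
4 → fault, frames [7, 4]
9 → fault, frames [7, 4, 9]
7 → hit
0 → fault, evict 7, frames [4, 9, 0]
9 → hit
0 → hit
9 → hit
7 → fault, evict 4, frames [9, 0, 7]
0 → hit
7 → hit
0 → hit
7 → hit
6 → fault, evict 9, frames [0, 7, 6]
7 → hit
9 → fault, evict 0, frames [7, 6, 9]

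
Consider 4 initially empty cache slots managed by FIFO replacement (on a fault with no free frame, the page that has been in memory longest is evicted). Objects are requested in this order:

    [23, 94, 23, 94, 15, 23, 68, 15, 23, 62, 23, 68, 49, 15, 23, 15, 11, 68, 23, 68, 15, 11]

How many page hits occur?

11

23 -> fault, frames [23]
94 -> fault, frames [23, 94]
23 -> hit
94 -> hit
15 -> fault, frames [23, 94, 15]
23 -> hit
68 -> fault, frames [23, 94, 15, 68]
15 -> hit
23 -> hit
62 -> fault, evict 23, frames [94, 15, 68, 62]
23 -> fault, evict 94, frames [15, 68, 62, 23]
68 -> hit
49 -> fault, evict 15, frames [68, 62, 23, 49]
15 -> fault, evict 68, frames [62, 23, 49, 15]
23 -> hit
15 -> hit
11 -> fault, evict 62, frames [23, 49, 15, 11]
68 -> fault, evict 23, frames [49, 15, 11, 68]
23 -> fault, evict 49, frames [15, 11, 68, 23]
68 -> hit
15 -> hit
11 -> hit
Hits: 11.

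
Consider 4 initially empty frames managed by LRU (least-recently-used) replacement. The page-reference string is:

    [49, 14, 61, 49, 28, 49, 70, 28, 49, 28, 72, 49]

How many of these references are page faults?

6

49: miss, frames (49)
14: miss, frames (49 14)
61: miss, frames (49 14 61)
49: hit
28: miss, frames (14 61 49 28)
49: hit
70: miss, evict 14, frames (61 28 49 70)
28: hit
49: hit
28: hit
72: miss, evict 61, frames (70 49 28 72)
49: hit
Page faults: 6.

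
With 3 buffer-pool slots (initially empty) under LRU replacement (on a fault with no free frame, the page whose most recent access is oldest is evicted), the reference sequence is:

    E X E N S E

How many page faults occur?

E -> fault, frames [E]
X -> fault, frames [E, X]
E -> hit
N -> fault, frames [X, E, N]
S -> fault, evict X, frames [E, N, S]
E -> hit
Page faults: 4.

4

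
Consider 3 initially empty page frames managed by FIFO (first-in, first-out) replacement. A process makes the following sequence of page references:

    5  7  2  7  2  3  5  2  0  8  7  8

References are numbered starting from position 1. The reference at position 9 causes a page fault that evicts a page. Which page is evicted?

2

pos 1: 5: fault, frames (5)
pos 2: 7: fault, frames (5 7)
pos 3: 2: fault, frames (5 7 2)
pos 4: 7: hit
pos 5: 2: hit
pos 6: 3: fault, evict 5, frames (7 2 3)
pos 7: 5: fault, evict 7, frames (2 3 5)
pos 8: 2: hit
pos 9: 0: fault, evict 2, frames (3 5 0)
At position 9, page 2 is evicted.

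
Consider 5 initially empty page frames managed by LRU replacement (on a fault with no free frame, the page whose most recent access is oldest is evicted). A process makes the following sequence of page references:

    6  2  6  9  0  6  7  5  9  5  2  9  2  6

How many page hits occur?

6 -> miss, frames [6]
2 -> miss, frames [6, 2]
6 -> hit
9 -> miss, frames [2, 6, 9]
0 -> miss, frames [2, 6, 9, 0]
6 -> hit
7 -> miss, frames [2, 9, 0, 6, 7]
5 -> miss, evict 2, frames [9, 0, 6, 7, 5]
9 -> hit
5 -> hit
2 -> miss, evict 0, frames [6, 7, 9, 5, 2]
9 -> hit
2 -> hit
6 -> hit
Hits: 7.

7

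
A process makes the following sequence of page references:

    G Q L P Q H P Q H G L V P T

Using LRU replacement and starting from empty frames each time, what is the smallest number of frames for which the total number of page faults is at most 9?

5

f=1: 14 faults
f=2: 14 faults
f=3: 10 faults
f=4: 10 faults
f=5: 8 faults
f=6: 7 faults
f=7: 7 faults
Smallest f with faults ≤ 9 is 5.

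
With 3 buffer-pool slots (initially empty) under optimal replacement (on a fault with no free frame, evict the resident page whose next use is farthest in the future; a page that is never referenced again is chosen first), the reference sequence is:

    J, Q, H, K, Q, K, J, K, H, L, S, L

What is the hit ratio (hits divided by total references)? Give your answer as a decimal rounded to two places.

J: miss, frames (J)
Q: miss, frames (J Q)
H: miss, frames (J Q H)
K: miss, evict H, frames (J Q K)
Q: hit
K: hit
J: hit
K: hit
H: miss, evict K, frames (J Q H)
L: miss, evict H, frames (J Q L)
S: miss, evict Q, frames (J L S)
L: hit
Hits: 5 of 12 references → 5/12 = 0.4167.

0.42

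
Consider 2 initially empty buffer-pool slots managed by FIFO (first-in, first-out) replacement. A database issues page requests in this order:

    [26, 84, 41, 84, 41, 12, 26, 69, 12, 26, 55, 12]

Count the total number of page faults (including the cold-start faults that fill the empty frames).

26 -> miss, frames (26)
84 -> miss, frames (26 84)
41 -> miss, evict 26, frames (84 41)
84 -> hit
41 -> hit
12 -> miss, evict 84, frames (41 12)
26 -> miss, evict 41, frames (12 26)
69 -> miss, evict 12, frames (26 69)
12 -> miss, evict 26, frames (69 12)
26 -> miss, evict 69, frames (12 26)
55 -> miss, evict 12, frames (26 55)
12 -> miss, evict 26, frames (55 12)
Page faults: 10.

10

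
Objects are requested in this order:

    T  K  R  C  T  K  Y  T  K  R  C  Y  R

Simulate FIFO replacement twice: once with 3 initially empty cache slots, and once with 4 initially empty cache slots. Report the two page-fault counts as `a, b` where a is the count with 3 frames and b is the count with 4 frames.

9, 10

3 frames: F F F F F F F . . F F . . → 9 faults.
4 frames: F F F F . . F F F F F F . → 10 faults.
10 > 9: adding a frame increased faults — Belady's anomaly.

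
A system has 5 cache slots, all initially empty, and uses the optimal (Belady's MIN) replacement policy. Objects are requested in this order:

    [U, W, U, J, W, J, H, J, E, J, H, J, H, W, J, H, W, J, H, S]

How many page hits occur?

U: fault, frames {U}
W: fault, frames {U,W}
U: hit
J: fault, frames {U,W,J}
W: hit
J: hit
H: fault, frames {U,W,J,H}
J: hit
E: fault, frames {U,W,J,H,E}
J: hit
H: hit
J: hit
H: hit
W: hit
J: hit
H: hit
W: hit
J: hit
H: hit
S: fault, evict E, frames {U,W,J,H,S}
Hits: 14.

14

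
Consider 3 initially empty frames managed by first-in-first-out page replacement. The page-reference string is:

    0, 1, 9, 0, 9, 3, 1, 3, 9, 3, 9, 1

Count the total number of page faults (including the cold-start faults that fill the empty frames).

4

0 → fault, frames {0}
1 → fault, frames {0,1}
9 → fault, frames {0,1,9}
0 → hit
9 → hit
3 → fault, evict 0, frames {1,9,3}
1 → hit
3 → hit
9 → hit
3 → hit
9 → hit
1 → hit
Page faults: 4.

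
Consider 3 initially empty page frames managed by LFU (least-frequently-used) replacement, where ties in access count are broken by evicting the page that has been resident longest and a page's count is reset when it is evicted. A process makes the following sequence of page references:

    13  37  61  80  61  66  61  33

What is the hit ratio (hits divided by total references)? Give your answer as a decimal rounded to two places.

13 → miss, frames [13]
37 → miss, frames [13, 37]
61 → miss, frames [13, 37, 61]
80 → miss, evict 13, frames [37, 61, 80]
61 → hit
66 → miss, evict 37, frames [61, 80, 66]
61 → hit
33 → miss, evict 80, frames [61, 66, 33]
Hits: 2 of 8 references → 2/8 = 0.2500.

0.25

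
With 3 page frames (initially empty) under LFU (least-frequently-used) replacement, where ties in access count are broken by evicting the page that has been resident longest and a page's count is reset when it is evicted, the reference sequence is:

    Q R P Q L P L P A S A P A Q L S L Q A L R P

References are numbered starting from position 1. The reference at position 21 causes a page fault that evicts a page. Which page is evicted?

pos 1: Q: miss, frames [Q]
pos 2: R: miss, frames [Q, R]
pos 3: P: miss, frames [Q, R, P]
pos 4: Q: hit
pos 5: L: miss, evict R, frames [Q, P, L]
pos 6: P: hit
pos 7: L: hit
pos 8: P: hit
pos 9: A: miss, evict Q, frames [P, L, A]
pos 10: S: miss, evict A, frames [P, L, S]
pos 11: A: miss, evict S, frames [P, L, A]
pos 12: P: hit
pos 13: A: hit
pos 14: Q: miss, evict L, frames [P, A, Q]
pos 15: L: miss, evict Q, frames [P, A, L]
pos 16: S: miss, evict L, frames [P, A, S]
pos 17: L: miss, evict S, frames [P, A, L]
pos 18: Q: miss, evict L, frames [P, A, Q]
pos 19: A: hit
pos 20: L: miss, evict Q, frames [P, A, L]
pos 21: R: miss, evict L, frames [P, A, R]
At position 21, page L is evicted.

L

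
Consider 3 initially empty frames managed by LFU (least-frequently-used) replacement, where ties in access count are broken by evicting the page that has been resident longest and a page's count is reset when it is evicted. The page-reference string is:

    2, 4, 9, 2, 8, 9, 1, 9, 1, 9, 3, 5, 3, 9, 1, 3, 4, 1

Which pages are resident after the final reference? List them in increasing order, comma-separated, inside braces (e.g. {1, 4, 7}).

{1, 4, 9}

2 -> fault, frames {2}
4 -> fault, frames {2,4}
9 -> fault, frames {2,4,9}
2 -> hit
8 -> fault, evict 4, frames {2,9,8}
9 -> hit
1 -> fault, evict 8, frames {2,9,1}
9 -> hit
1 -> hit
9 -> hit
3 -> fault, evict 2, frames {9,1,3}
5 -> fault, evict 3, frames {9,1,5}
3 -> fault, evict 5, frames {9,1,3}
9 -> hit
1 -> hit
3 -> hit
4 -> fault, evict 3, frames {9,1,4}
1 -> hit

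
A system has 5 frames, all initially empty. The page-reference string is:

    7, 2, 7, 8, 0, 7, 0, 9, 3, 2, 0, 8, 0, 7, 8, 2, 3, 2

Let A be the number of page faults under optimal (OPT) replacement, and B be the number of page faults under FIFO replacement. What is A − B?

Under OPT: F F . F F . . F F . . . . . . . . . → 6 faults.
Under FIFO: F F . F F . . F F . . . . F . F . . → 8 faults.
A − B = 6 − 8 = -2.

-2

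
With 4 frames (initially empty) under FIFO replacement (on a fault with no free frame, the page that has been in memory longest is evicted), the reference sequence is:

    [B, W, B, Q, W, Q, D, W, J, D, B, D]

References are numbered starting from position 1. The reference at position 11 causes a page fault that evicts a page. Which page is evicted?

W

pos 1: B -> miss, frames (B)
pos 2: W -> miss, frames (B W)
pos 3: B -> hit
pos 4: Q -> miss, frames (B W Q)
pos 5: W -> hit
pos 6: Q -> hit
pos 7: D -> miss, frames (B W Q D)
pos 8: W -> hit
pos 9: J -> miss, evict B, frames (W Q D J)
pos 10: D -> hit
pos 11: B -> miss, evict W, frames (Q D J B)
At position 11, page W is evicted.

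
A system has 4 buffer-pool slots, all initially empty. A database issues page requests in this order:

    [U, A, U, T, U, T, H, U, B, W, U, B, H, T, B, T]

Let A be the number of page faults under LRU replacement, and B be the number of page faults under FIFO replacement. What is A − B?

Under LRU: F F . F . . F . F F . . . F . . → 7 faults.
Under FIFO: F F . F . . F . F F F . . F . . → 8 faults.
A − B = 7 − 8 = -1.

-1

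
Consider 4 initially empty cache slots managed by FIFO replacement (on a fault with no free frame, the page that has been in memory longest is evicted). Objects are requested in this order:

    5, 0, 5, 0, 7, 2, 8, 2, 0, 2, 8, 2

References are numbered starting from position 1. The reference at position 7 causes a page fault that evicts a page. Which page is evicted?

pos 1: 5: miss, frames [5]
pos 2: 0: miss, frames [5, 0]
pos 3: 5: hit
pos 4: 0: hit
pos 5: 7: miss, frames [5, 0, 7]
pos 6: 2: miss, frames [5, 0, 7, 2]
pos 7: 8: miss, evict 5, frames [0, 7, 2, 8]
At position 7, page 5 is evicted.

5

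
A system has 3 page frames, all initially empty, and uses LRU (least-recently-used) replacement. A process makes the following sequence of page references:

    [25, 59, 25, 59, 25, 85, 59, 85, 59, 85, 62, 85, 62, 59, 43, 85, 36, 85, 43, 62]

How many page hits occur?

12

25: fault, frames [25]
59: fault, frames [25, 59]
25: hit
59: hit
25: hit
85: fault, frames [59, 25, 85]
59: hit
85: hit
59: hit
85: hit
62: fault, evict 25, frames [59, 85, 62]
85: hit
62: hit
59: hit
43: fault, evict 85, frames [62, 59, 43]
85: fault, evict 62, frames [59, 43, 85]
36: fault, evict 59, frames [43, 85, 36]
85: hit
43: hit
62: fault, evict 36, frames [85, 43, 62]
Hits: 12.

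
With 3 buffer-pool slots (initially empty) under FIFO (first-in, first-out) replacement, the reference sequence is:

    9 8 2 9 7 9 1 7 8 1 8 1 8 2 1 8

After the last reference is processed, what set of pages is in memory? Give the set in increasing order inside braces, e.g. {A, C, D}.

9 -> fault, frames [9]
8 -> fault, frames [9, 8]
2 -> fault, frames [9, 8, 2]
9 -> hit
7 -> fault, evict 9, frames [8, 2, 7]
9 -> fault, evict 8, frames [2, 7, 9]
1 -> fault, evict 2, frames [7, 9, 1]
7 -> hit
8 -> fault, evict 7, frames [9, 1, 8]
1 -> hit
8 -> hit
1 -> hit
8 -> hit
2 -> fault, evict 9, frames [1, 8, 2]
1 -> hit
8 -> hit

{1, 2, 8}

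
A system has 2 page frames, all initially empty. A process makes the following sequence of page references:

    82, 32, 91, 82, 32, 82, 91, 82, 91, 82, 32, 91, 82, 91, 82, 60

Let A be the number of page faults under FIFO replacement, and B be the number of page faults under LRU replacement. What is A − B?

1

Under FIFO: F F F F F . F F . . F F F . . F → 11 faults.
Under LRU: F F F F F . F . . . F F F . . F → 10 faults.
A − B = 11 − 10 = 1.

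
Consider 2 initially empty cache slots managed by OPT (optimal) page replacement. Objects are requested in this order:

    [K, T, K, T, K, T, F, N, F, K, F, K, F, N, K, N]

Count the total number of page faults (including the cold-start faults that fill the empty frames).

6

K: fault, frames {K}
T: fault, frames {K,T}
K: hit
T: hit
K: hit
T: hit
F: fault, evict T, frames {K,F}
N: fault, evict K, frames {F,N}
F: hit
K: fault, evict N, frames {F,K}
F: hit
K: hit
F: hit
N: fault, evict F, frames {K,N}
K: hit
N: hit
Page faults: 6.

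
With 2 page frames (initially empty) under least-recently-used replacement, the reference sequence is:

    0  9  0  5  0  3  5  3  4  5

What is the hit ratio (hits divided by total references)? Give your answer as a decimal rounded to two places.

0 -> fault, frames (0)
9 -> fault, frames (0 9)
0 -> hit
5 -> fault, evict 9, frames (0 5)
0 -> hit
3 -> fault, evict 5, frames (0 3)
5 -> fault, evict 0, frames (3 5)
3 -> hit
4 -> fault, evict 5, frames (3 4)
5 -> fault, evict 3, frames (4 5)
Hits: 3 of 10 references → 3/10 = 0.3000.

0.30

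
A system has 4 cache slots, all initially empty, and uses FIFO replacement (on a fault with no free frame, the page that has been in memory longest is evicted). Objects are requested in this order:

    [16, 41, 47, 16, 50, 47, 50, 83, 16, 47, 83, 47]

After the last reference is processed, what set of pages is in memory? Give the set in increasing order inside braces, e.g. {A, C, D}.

16: miss, frames (16)
41: miss, frames (16 41)
47: miss, frames (16 41 47)
16: hit
50: miss, frames (16 41 47 50)
47: hit
50: hit
83: miss, evict 16, frames (41 47 50 83)
16: miss, evict 41, frames (47 50 83 16)
47: hit
83: hit
47: hit

{16, 47, 50, 83}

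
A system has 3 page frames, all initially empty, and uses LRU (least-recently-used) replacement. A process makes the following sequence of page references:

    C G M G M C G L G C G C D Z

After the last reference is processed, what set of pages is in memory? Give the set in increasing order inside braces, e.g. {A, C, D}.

{C, D, Z}

C: miss, frames (C)
G: miss, frames (C G)
M: miss, frames (C G M)
G: hit
M: hit
C: hit
G: hit
L: miss, evict M, frames (C G L)
G: hit
C: hit
G: hit
C: hit
D: miss, evict L, frames (G C D)
Z: miss, evict G, frames (C D Z)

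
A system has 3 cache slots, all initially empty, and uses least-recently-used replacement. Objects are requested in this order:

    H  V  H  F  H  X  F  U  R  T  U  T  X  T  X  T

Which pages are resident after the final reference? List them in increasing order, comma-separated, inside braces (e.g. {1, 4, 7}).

H → miss, frames (H)
V → miss, frames (H V)
H → hit
F → miss, frames (V H F)
H → hit
X → miss, evict V, frames (F H X)
F → hit
U → miss, evict H, frames (X F U)
R → miss, evict X, frames (F U R)
T → miss, evict F, frames (U R T)
U → hit
T → hit
X → miss, evict R, frames (U T X)
T → hit
X → hit
T → hit

{T, U, X}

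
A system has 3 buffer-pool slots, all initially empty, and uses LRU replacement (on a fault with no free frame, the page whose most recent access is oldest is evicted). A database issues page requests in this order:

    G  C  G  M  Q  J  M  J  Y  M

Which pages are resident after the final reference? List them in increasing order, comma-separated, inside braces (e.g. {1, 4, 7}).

G: miss, frames [G]
C: miss, frames [G, C]
G: hit
M: miss, frames [C, G, M]
Q: miss, evict C, frames [G, M, Q]
J: miss, evict G, frames [M, Q, J]
M: hit
J: hit
Y: miss, evict Q, frames [M, J, Y]
M: hit

{J, M, Y}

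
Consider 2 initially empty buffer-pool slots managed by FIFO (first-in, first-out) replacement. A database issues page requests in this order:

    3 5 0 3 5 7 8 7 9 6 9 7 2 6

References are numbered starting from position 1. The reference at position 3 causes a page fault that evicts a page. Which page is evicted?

3

pos 1: 3 → fault, frames {3}
pos 2: 5 → fault, frames {3,5}
pos 3: 0 → fault, evict 3, frames {5,0}
At position 3, page 3 is evicted.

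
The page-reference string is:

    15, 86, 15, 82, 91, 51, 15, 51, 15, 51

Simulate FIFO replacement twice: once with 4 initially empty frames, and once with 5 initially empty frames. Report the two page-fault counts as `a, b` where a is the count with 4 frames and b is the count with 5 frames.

4 frames: F F . F F F F . . . → 6 faults.
5 frames: F F . F F F . . . . → 5 faults.
5 < 6: adding a frame reduced faults, as is typical.

6, 5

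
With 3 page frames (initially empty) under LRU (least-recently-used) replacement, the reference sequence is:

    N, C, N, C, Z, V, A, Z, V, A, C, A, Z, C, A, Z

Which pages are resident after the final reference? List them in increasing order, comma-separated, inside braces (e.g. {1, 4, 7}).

{A, C, Z}

N -> miss, frames {N}
C -> miss, frames {N,C}
N -> hit
C -> hit
Z -> miss, frames {N,C,Z}
V -> miss, evict N, frames {C,Z,V}
A -> miss, evict C, frames {Z,V,A}
Z -> hit
V -> hit
A -> hit
C -> miss, evict Z, frames {V,A,C}
A -> hit
Z -> miss, evict V, frames {C,A,Z}
C -> hit
A -> hit
Z -> hit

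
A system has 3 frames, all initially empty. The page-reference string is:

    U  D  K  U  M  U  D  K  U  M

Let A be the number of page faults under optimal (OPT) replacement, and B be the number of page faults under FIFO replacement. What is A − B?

Under OPT: F F F . F . . F . . → 5 faults.
Under FIFO: F F F . F F F F . F → 8 faults.
A − B = 5 − 8 = -3.

-3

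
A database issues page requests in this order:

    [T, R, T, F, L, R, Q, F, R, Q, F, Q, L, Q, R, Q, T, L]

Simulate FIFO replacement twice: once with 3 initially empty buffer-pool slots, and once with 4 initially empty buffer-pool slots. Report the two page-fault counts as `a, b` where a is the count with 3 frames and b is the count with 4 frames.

12, 6

3 frames: F F . F F . F . F . F . F F F . F F → 12 faults.
4 frames: F F . F F . F . . . . . . . . . F . → 6 faults.
6 < 12: adding a frame reduced faults, as is typical.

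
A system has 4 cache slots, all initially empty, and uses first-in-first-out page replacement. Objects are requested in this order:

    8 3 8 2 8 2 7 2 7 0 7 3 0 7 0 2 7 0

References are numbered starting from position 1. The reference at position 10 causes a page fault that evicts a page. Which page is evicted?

8

pos 1: 8 → miss, frames (8)
pos 2: 3 → miss, frames (8 3)
pos 3: 8 → hit
pos 4: 2 → miss, frames (8 3 2)
pos 5: 8 → hit
pos 6: 2 → hit
pos 7: 7 → miss, frames (8 3 2 7)
pos 8: 2 → hit
pos 9: 7 → hit
pos 10: 0 → miss, evict 8, frames (3 2 7 0)
At position 10, page 8 is evicted.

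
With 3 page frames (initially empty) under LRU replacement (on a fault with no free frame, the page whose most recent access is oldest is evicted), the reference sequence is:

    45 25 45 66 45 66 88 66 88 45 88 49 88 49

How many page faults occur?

5

45: fault, frames {45}
25: fault, frames {45,25}
45: hit
66: fault, frames {25,45,66}
45: hit
66: hit
88: fault, evict 25, frames {45,66,88}
66: hit
88: hit
45: hit
88: hit
49: fault, evict 66, frames {45,88,49}
88: hit
49: hit
Page faults: 5.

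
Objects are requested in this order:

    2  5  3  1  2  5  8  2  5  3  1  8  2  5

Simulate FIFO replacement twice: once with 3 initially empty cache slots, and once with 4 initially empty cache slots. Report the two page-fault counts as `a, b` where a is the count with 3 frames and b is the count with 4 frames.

11, 12

3 frames: F F F F F F F . . F F . F F → 11 faults.
4 frames: F F F F . . F F F F F F F F → 12 faults.
12 > 11: adding a frame increased faults — Belady's anomaly.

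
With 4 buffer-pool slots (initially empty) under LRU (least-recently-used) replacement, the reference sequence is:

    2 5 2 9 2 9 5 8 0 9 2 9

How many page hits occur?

6

2 → fault, frames (2)
5 → fault, frames (2 5)
2 → hit
9 → fault, frames (5 2 9)
2 → hit
9 → hit
5 → hit
8 → fault, frames (2 9 5 8)
0 → fault, evict 2, frames (9 5 8 0)
9 → hit
2 → fault, evict 5, frames (8 0 9 2)
9 → hit
Hits: 6.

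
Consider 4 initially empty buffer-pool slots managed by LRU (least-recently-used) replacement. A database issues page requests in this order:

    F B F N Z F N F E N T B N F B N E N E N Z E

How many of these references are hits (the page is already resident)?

F -> fault, frames (F)
B -> fault, frames (F B)
F -> hit
N -> fault, frames (B F N)
Z -> fault, frames (B F N Z)
F -> hit
N -> hit
F -> hit
E -> fault, evict B, frames (Z N F E)
N -> hit
T -> fault, evict Z, frames (F E N T)
B -> fault, evict F, frames (E N T B)
N -> hit
F -> fault, evict E, frames (T B N F)
B -> hit
N -> hit
E -> fault, evict T, frames (F B N E)
N -> hit
E -> hit
N -> hit
Z -> fault, evict F, frames (B E N Z)
E -> hit
Hits: 12.

12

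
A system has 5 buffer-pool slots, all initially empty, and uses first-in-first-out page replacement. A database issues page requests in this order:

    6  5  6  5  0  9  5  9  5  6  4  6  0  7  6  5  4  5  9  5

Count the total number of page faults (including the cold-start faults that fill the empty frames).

6: fault, frames {6}
5: fault, frames {6,5}
6: hit
5: hit
0: fault, frames {6,5,0}
9: fault, frames {6,5,0,9}
5: hit
9: hit
5: hit
6: hit
4: fault, frames {6,5,0,9,4}
6: hit
0: hit
7: fault, evict 6, frames {5,0,9,4,7}
6: fault, evict 5, frames {0,9,4,7,6}
5: fault, evict 0, frames {9,4,7,6,5}
4: hit
5: hit
9: hit
5: hit
Page faults: 8.

8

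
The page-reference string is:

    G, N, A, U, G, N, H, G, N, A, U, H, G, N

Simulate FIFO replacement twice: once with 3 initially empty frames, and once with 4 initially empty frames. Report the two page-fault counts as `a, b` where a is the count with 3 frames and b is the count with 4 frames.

3 frames: F F F F F F F . . F F . F F → 11 faults.
4 frames: F F F F . . F F F F F F F F → 12 faults.
12 > 11: adding a frame increased faults — Belady's anomaly.

11, 12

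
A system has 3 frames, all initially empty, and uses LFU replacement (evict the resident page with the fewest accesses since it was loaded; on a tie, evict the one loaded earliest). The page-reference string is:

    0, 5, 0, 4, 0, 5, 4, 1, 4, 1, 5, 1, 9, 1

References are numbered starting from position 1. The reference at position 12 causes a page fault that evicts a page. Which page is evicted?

5

pos 1: 0: fault, frames {0}
pos 2: 5: fault, frames {0,5}
pos 3: 0: hit
pos 4: 4: fault, frames {0,5,4}
pos 5: 0: hit
pos 6: 5: hit
pos 7: 4: hit
pos 8: 1: fault, evict 5, frames {0,4,1}
pos 9: 4: hit
pos 10: 1: hit
pos 11: 5: fault, evict 1, frames {0,4,5}
pos 12: 1: fault, evict 5, frames {0,4,1}
At position 12, page 5 is evicted.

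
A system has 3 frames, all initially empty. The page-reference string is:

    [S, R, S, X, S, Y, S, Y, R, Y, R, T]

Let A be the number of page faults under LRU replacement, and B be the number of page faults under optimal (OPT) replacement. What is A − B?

Under LRU: F F . F . F . . F . . F → 6 faults.
Under OPT: F F . F . F . . . . . F → 5 faults.
A − B = 6 − 5 = 1.

1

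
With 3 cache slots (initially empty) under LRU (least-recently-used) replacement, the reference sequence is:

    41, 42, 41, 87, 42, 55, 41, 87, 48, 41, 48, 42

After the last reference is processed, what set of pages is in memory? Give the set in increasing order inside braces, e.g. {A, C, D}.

{41, 42, 48}

41: fault, frames {41}
42: fault, frames {41,42}
41: hit
87: fault, frames {42,41,87}
42: hit
55: fault, evict 41, frames {87,42,55}
41: fault, evict 87, frames {42,55,41}
87: fault, evict 42, frames {55,41,87}
48: fault, evict 55, frames {41,87,48}
41: hit
48: hit
42: fault, evict 87, frames {41,48,42}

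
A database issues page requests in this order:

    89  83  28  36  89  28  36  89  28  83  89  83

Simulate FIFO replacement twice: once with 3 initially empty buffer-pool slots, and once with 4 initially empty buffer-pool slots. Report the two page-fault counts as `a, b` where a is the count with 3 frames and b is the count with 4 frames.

6, 4

3 frames: F F F F F . . . . F . . → 6 faults.
4 frames: F F F F . . . . . . . . → 4 faults.
4 < 6: adding a frame reduced faults, as is typical.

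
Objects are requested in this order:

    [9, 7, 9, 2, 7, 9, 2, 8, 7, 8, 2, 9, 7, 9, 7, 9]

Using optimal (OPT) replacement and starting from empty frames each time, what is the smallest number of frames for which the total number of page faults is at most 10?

2

f=1: 16 faults
f=2: 8 faults
f=3: 5 faults
f=4: 4 faults
Smallest f with faults ≤ 10 is 2.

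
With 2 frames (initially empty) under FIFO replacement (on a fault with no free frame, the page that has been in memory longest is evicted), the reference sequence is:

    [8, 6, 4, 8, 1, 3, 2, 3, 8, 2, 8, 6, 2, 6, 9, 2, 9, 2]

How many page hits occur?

7

8 -> miss, frames {8}
6 -> miss, frames {8,6}
4 -> miss, evict 8, frames {6,4}
8 -> miss, evict 6, frames {4,8}
1 -> miss, evict 4, frames {8,1}
3 -> miss, evict 8, frames {1,3}
2 -> miss, evict 1, frames {3,2}
3 -> hit
8 -> miss, evict 3, frames {2,8}
2 -> hit
8 -> hit
6 -> miss, evict 2, frames {8,6}
2 -> miss, evict 8, frames {6,2}
6 -> hit
9 -> miss, evict 6, frames {2,9}
2 -> hit
9 -> hit
2 -> hit
Hits: 7.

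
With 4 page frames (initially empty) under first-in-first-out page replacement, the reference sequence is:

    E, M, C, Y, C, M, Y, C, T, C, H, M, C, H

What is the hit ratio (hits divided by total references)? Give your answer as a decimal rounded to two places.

0.43

E -> fault, frames [E]
M -> fault, frames [E, M]
C -> fault, frames [E, M, C]
Y -> fault, frames [E, M, C, Y]
C -> hit
M -> hit
Y -> hit
C -> hit
T -> fault, evict E, frames [M, C, Y, T]
C -> hit
H -> fault, evict M, frames [C, Y, T, H]
M -> fault, evict C, frames [Y, T, H, M]
C -> fault, evict Y, frames [T, H, M, C]
H -> hit
Hits: 6 of 14 references → 6/14 = 0.4286.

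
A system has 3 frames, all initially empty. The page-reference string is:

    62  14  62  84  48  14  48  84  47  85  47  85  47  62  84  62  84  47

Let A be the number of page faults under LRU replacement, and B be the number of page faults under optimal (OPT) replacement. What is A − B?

2

Under LRU: F F . F F F . . F F . . . F F . . . → 9 faults.
Under OPT: F F . F F . . . F F . . . F . . . . → 7 faults.
A − B = 9 − 7 = 2.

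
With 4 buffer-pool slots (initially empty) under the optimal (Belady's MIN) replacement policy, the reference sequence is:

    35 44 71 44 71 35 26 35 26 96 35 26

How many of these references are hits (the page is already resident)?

35 → miss, frames [35]
44 → miss, frames [35, 44]
71 → miss, frames [35, 44, 71]
44 → hit
71 → hit
35 → hit
26 → miss, frames [35, 44, 71, 26]
35 → hit
26 → hit
96 → miss, evict 71, frames [35, 44, 26, 96]
35 → hit
26 → hit
Hits: 7.

7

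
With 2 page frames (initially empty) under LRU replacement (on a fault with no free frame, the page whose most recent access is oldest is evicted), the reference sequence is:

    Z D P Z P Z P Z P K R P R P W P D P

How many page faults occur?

Z → miss, frames [Z]
D → miss, frames [Z, D]
P → miss, evict Z, frames [D, P]
Z → miss, evict D, frames [P, Z]
P → hit
Z → hit
P → hit
Z → hit
P → hit
K → miss, evict Z, frames [P, K]
R → miss, evict P, frames [K, R]
P → miss, evict K, frames [R, P]
R → hit
P → hit
W → miss, evict R, frames [P, W]
P → hit
D → miss, evict W, frames [P, D]
P → hit
Page faults: 9.

9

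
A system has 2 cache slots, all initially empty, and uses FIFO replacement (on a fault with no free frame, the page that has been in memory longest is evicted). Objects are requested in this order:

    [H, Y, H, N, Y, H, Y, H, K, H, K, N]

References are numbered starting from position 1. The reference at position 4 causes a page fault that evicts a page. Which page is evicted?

H

pos 1: H -> miss, frames {H}
pos 2: Y -> miss, frames {H,Y}
pos 3: H -> hit
pos 4: N -> miss, evict H, frames {Y,N}
At position 4, page H is evicted.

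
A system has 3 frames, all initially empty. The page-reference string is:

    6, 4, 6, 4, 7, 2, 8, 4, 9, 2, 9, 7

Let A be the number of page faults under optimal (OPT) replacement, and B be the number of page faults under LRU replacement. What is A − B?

Under OPT: F F . . F F F . F . . F → 7 faults.
Under LRU: F F . . F F F F F F . F → 9 faults.
A − B = 7 − 9 = -2.

-2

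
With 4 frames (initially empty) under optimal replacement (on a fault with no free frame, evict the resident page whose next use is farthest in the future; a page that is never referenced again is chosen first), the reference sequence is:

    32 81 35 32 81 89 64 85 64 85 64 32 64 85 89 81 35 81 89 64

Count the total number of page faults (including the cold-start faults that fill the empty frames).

32: fault, frames (32)
81: fault, frames (32 81)
35: fault, frames (32 81 35)
32: hit
81: hit
89: fault, frames (32 81 35 89)
64: fault, evict 35, frames (32 81 89 64)
85: fault, evict 81, frames (32 89 64 85)
64: hit
85: hit
64: hit
32: hit
64: hit
85: hit
89: hit
81: fault, evict 85, frames (32 89 64 81)
35: fault, evict 32, frames (89 64 81 35)
81: hit
89: hit
64: hit
Page faults: 8.

8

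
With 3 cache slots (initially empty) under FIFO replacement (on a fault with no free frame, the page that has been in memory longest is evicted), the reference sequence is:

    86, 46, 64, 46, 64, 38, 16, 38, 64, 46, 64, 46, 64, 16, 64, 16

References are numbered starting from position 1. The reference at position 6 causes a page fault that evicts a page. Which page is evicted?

pos 1: 86: miss, frames {86}
pos 2: 46: miss, frames {86,46}
pos 3: 64: miss, frames {86,46,64}
pos 4: 46: hit
pos 5: 64: hit
pos 6: 38: miss, evict 86, frames {46,64,38}
At position 6, page 86 is evicted.

86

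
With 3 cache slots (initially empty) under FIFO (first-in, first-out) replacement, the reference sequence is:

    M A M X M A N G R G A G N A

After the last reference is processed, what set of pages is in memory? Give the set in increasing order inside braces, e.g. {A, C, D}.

{A, N, R}

M → fault, frames (M)
A → fault, frames (M A)
M → hit
X → fault, frames (M A X)
M → hit
A → hit
N → fault, evict M, frames (A X N)
G → fault, evict A, frames (X N G)
R → fault, evict X, frames (N G R)
G → hit
A → fault, evict N, frames (G R A)
G → hit
N → fault, evict G, frames (R A N)
A → hit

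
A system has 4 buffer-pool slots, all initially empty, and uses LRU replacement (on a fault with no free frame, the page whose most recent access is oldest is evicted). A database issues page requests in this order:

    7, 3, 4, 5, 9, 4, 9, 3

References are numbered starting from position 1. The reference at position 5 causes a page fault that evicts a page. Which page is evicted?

7

pos 1: 7 → miss, frames {7}
pos 2: 3 → miss, frames {7,3}
pos 3: 4 → miss, frames {7,3,4}
pos 4: 5 → miss, frames {7,3,4,5}
pos 5: 9 → miss, evict 7, frames {3,4,5,9}
At position 5, page 7 is evicted.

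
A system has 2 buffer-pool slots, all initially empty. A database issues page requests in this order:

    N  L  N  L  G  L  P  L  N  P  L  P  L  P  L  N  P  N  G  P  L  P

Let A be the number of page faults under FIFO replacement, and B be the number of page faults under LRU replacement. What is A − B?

1

Under FIFO: F F . . F . F F F F F . . . . F F . F . F F → 13 faults.
Under LRU: F F . . F . F . F F F . . . . F F . F F F . → 12 faults.
A − B = 13 − 12 = 1.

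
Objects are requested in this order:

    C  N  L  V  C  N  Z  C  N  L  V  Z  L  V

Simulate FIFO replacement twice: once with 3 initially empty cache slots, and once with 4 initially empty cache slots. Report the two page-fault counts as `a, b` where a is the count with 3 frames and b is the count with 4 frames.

3 frames: F F F F F F F . . F F . . . → 9 faults.
4 frames: F F F F . . F F F F F F . . → 10 faults.
10 > 9: adding a frame increased faults — Belady's anomaly.

9, 10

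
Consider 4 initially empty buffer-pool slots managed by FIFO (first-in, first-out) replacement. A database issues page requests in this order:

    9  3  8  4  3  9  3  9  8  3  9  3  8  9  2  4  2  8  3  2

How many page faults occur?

9 → miss, frames {9}
3 → miss, frames {9,3}
8 → miss, frames {9,3,8}
4 → miss, frames {9,3,8,4}
3 → hit
9 → hit
3 → hit
9 → hit
8 → hit
3 → hit
9 → hit
3 → hit
8 → hit
9 → hit
2 → miss, evict 9, frames {3,8,4,2}
4 → hit
2 → hit
8 → hit
3 → hit
2 → hit
Page faults: 5.

5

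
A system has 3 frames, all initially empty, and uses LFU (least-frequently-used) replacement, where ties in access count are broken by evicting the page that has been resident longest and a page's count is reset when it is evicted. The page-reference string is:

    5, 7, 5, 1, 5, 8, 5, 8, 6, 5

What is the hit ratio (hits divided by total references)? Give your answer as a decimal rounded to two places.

0.50

5 → fault, frames (5)
7 → fault, frames (5 7)
5 → hit
1 → fault, frames (5 7 1)
5 → hit
8 → fault, evict 7, frames (5 1 8)
5 → hit
8 → hit
6 → fault, evict 1, frames (5 8 6)
5 → hit
Hits: 5 of 10 references → 5/10 = 0.5000.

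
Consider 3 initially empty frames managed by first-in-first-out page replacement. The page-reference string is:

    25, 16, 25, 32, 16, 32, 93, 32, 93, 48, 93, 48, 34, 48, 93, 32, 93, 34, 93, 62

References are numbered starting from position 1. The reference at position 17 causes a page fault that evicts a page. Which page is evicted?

48

pos 1: 25 → fault, frames {25}
pos 2: 16 → fault, frames {25,16}
pos 3: 25 → hit
pos 4: 32 → fault, frames {25,16,32}
pos 5: 16 → hit
pos 6: 32 → hit
pos 7: 93 → fault, evict 25, frames {16,32,93}
pos 8: 32 → hit
pos 9: 93 → hit
pos 10: 48 → fault, evict 16, frames {32,93,48}
pos 11: 93 → hit
pos 12: 48 → hit
pos 13: 34 → fault, evict 32, frames {93,48,34}
pos 14: 48 → hit
pos 15: 93 → hit
pos 16: 32 → fault, evict 93, frames {48,34,32}
pos 17: 93 → fault, evict 48, frames {34,32,93}
At position 17, page 48 is evicted.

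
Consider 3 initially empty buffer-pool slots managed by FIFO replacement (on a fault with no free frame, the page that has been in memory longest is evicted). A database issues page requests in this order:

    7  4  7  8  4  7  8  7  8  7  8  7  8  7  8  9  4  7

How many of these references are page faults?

7: miss, frames {7}
4: miss, frames {7,4}
7: hit
8: miss, frames {7,4,8}
4: hit
7: hit
8: hit
7: hit
8: hit
7: hit
8: hit
7: hit
8: hit
7: hit
8: hit
9: miss, evict 7, frames {4,8,9}
4: hit
7: miss, evict 4, frames {8,9,7}
Page faults: 5.

5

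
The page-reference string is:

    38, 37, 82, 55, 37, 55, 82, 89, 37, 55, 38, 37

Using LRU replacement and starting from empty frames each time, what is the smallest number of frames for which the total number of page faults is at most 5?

f=1: 12 faults
f=2: 11 faults
f=3: 8 faults
f=4: 6 faults
f=5: 5 faults
Smallest f with faults ≤ 5 is 5.

5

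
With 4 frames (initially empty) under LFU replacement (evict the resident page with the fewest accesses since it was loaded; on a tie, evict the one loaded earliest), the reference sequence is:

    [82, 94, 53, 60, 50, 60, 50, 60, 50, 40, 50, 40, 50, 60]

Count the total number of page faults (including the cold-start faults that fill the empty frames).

6

82: miss, frames (82)
94: miss, frames (82 94)
53: miss, frames (82 94 53)
60: miss, frames (82 94 53 60)
50: miss, evict 82, frames (94 53 60 50)
60: hit
50: hit
60: hit
50: hit
40: miss, evict 94, frames (53 60 50 40)
50: hit
40: hit
50: hit
60: hit
Page faults: 6.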